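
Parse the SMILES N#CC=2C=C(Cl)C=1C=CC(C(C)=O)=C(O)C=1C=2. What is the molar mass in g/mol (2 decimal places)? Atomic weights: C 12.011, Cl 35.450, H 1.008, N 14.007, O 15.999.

First, the molecular formula is C13H8ClNO2 (counting implicit H from valence).
  C: 13 × 12.011 = 156.143
  Cl: 1 × 35.450 = 35.450
  H: 8 × 1.008 = 8.064
  N: 1 × 14.007 = 14.007
  O: 2 × 15.999 = 31.998
Sum: 13×12.011 + 1×35.450 + 8×1.008 + 1×14.007 + 2×15.999 = 245.662 → 245.66 g/mol.

245.66 g/mol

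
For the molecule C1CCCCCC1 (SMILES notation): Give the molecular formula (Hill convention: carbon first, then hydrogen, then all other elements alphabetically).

C7H14

Walk through each heavy atom and fill implicit hydrogens from standard valence (C 4, N 3, O 2, S 2, halogen 1):
  atom 1: C, bond orders sum to 2 (valence 4) → 2 H
  atom 2: C, bond orders sum to 2 (valence 4) → 2 H
  atom 3: C, bond orders sum to 2 (valence 4) → 2 H
  atom 4: C, bond orders sum to 2 (valence 4) → 2 H
  atom 5: C, bond orders sum to 2 (valence 4) → 2 H
  atom 6: C, bond orders sum to 2 (valence 4) → 2 H
  atom 7: C, bond orders sum to 2 (valence 4) → 2 H
Totals → C:7, H:14.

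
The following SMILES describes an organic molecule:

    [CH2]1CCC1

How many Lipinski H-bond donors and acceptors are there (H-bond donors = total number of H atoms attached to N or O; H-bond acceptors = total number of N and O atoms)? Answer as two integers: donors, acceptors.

0, 0

Donors: find every N or O and count the H atoms it carries.
  (no N or O atoms present)
Lipinski HBD = 0.
Acceptors: N atoms = 0, O atoms = 0 → HBA = 0.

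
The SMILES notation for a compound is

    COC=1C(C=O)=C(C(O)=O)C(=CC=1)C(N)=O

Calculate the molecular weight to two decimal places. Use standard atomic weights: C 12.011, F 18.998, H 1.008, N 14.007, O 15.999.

223.18 g/mol

First, the molecular formula is C10H9NO5 (counting implicit H from valence).
  C: 10 × 12.011 = 120.110
  H: 9 × 1.008 = 9.072
  N: 1 × 14.007 = 14.007
  O: 5 × 15.999 = 79.995
Sum: 10×12.011 + 9×1.008 + 1×14.007 + 5×15.999 = 223.184 → 223.18 g/mol.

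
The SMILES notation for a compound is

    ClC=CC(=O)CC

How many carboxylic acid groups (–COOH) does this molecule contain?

Scan the SMILES for the carboxylic acid motif — none present.
Groups that are present: 1 alkene, 1 ketone.

0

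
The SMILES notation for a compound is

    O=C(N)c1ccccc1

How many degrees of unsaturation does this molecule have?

Molecular formula: C7H7NO.
DoU = (2C + 2 + N − H − X) / 2, where X is the halogen count and O/S are ignored.
    = (2·7 + 2 + 1 − 7 − 0) / 2 = 10 / 2 = 5.

5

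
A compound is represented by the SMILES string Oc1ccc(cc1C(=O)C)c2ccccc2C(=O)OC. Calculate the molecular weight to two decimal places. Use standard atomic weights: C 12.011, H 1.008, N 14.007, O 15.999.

270.28 g/mol

First, the molecular formula is C16H14O4 (counting implicit H from valence).
  C: 16 × 12.011 = 192.176
  H: 14 × 1.008 = 14.112
  O: 4 × 15.999 = 63.996
Sum: 16×12.011 + 14×1.008 + 4×15.999 = 270.284 → 270.28 g/mol.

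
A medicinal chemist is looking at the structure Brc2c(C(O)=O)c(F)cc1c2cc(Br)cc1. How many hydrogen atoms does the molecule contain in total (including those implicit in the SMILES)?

Walk through each heavy atom and fill implicit hydrogens from standard valence (C 4, N 3, O 2, S 2, halogen 1); for lowercase aromatic atoms, an aromatic c carries 1 H when it has two neighbours and 0 H with three, and aromatic n carries 0 H:
  atom 1: Br (halogen, monovalent) → 0 H
  atom 2: aromatic c, 3 neighbours → 0 H
  atom 3: aromatic c, 3 neighbours → 0 H
  atom 4: C, bond orders sum to 4 (valence 4) → 0 H
  atom 5: O, bond orders sum to 1 (valence 2) → 1 H
  atom 6: O, bond orders sum to 2 (valence 2) → 0 H
  atom 7: aromatic c, 3 neighbours → 0 H
  atom 8: F (halogen, monovalent) → 0 H
  atom 9: aromatic c, 2 neighbours → 1 H
  atom 10: aromatic c, 3 neighbours → 0 H
  atom 11: aromatic c, 3 neighbours → 0 H
  atom 12: aromatic c, 2 neighbours → 1 H
  atom 13: aromatic c, 3 neighbours → 0 H
  atom 14: Br (halogen, monovalent) → 0 H
  atom 15: aromatic c, 2 neighbours → 1 H
  atom 16: aromatic c, 2 neighbours → 1 H
Total hydrogens: 5.

5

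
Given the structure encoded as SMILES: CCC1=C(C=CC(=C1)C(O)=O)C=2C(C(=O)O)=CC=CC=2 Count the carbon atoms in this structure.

16

Count every carbon token in the SMILES (each C, including those in ring-closure positions and inside branches).
Carbon count: 16.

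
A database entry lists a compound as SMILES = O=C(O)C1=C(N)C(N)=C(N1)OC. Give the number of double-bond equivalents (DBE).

Molecular formula: C6H9N3O3.
DoU = (2C + 2 + N − H − X) / 2, where X is the halogen count and O/S are ignored.
    = (2·6 + 2 + 3 − 9 − 0) / 2 = 8 / 2 = 4.

4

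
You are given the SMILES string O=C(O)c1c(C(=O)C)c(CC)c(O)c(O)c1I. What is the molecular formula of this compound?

C11H11IO5

Walk through each heavy atom and fill implicit hydrogens from standard valence (C 4, N 3, O 2, S 2, halogen 1); for lowercase aromatic atoms, an aromatic c carries 1 H when it has two neighbours and 0 H with three, and aromatic n carries 0 H:
  atom 1: O, bond orders sum to 2 (valence 2) → 0 H
  atom 2: C, bond orders sum to 4 (valence 4) → 0 H
  atom 3: O, bond orders sum to 1 (valence 2) → 1 H
  atom 4: aromatic c, 3 neighbours → 0 H
  atom 5: aromatic c, 3 neighbours → 0 H
  atom 6: C, bond orders sum to 4 (valence 4) → 0 H
  atom 7: O, bond orders sum to 2 (valence 2) → 0 H
  atom 8: C, bond orders sum to 1 (valence 4) → 3 H
  atom 9: aromatic c, 3 neighbours → 0 H
  atom 10: C, bond orders sum to 2 (valence 4) → 2 H
  atom 11: C, bond orders sum to 1 (valence 4) → 3 H
  atom 12: aromatic c, 3 neighbours → 0 H
  atom 13: O, bond orders sum to 1 (valence 2) → 1 H
  atom 14: aromatic c, 3 neighbours → 0 H
  atom 15: O, bond orders sum to 1 (valence 2) → 1 H
  atom 16: aromatic c, 3 neighbours → 0 H
  atom 17: I (halogen, monovalent) → 0 H
Totals → C:11, H:11, I:1, O:5.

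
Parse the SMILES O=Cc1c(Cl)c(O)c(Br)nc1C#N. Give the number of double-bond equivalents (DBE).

7

Molecular formula: C7H2BrClN2O2.
DoU = (2C + 2 + N − H − X) / 2, where X is the halogen count and O/S are ignored.
    = (2·7 + 2 + 2 − 2 − 2) / 2 = 14 / 2 = 7.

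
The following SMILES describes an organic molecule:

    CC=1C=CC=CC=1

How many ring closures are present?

In SMILES, each pair of matching ring-closure digits denotes one ring-closing bond; the number of such bonds equals the number of independent rings.
Ring-closure bonds here: 1.

1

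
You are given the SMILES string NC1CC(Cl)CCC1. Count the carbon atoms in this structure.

Count every carbon token in the SMILES (each C, including those in ring-closure positions and inside branches).
Carbon count: 6.

6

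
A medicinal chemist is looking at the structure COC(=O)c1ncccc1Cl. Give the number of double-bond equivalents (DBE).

5

Molecular formula: C7H6ClNO2.
DoU = (2C + 2 + N − H − X) / 2, where X is the halogen count and O/S are ignored.
    = (2·7 + 2 + 1 − 6 − 1) / 2 = 10 / 2 = 5.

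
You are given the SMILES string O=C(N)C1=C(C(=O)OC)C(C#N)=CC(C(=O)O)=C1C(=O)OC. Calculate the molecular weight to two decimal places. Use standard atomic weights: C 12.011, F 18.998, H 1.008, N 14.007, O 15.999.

First, the molecular formula is C13H10N2O7 (counting implicit H from valence).
  C: 13 × 12.011 = 156.143
  H: 10 × 1.008 = 10.080
  N: 2 × 14.007 = 28.014
  O: 7 × 15.999 = 111.993
Sum: 13×12.011 + 10×1.008 + 2×14.007 + 7×15.999 = 306.230 → 306.23 g/mol.

306.23 g/mol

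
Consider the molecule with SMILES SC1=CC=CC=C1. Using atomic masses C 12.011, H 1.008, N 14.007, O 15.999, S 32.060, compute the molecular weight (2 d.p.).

110.17 g/mol

First, the molecular formula is C6H6S (counting implicit H from valence).
  C: 6 × 12.011 = 72.066
  H: 6 × 1.008 = 6.048
  S: 1 × 32.060 = 32.060
Sum: 6×12.011 + 6×1.008 + 1×32.060 = 110.174 → 110.17 g/mol.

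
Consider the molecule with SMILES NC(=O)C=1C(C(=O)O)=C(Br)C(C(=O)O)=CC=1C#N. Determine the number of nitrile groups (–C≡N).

1

The nitrile motif appears at heavy-atom position 17 in the SMILES.
Other groups present: 1 amide, 2 carboxylic acid.
Nitrile count: 1.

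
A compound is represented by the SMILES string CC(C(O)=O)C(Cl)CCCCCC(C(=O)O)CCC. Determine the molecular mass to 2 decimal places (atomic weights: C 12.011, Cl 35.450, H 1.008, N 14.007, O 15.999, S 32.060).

292.80 g/mol

First, the molecular formula is C14H25ClO4 (counting implicit H from valence).
  C: 14 × 12.011 = 168.154
  Cl: 1 × 35.450 = 35.450
  H: 25 × 1.008 = 25.200
  O: 4 × 15.999 = 63.996
Sum: 14×12.011 + 1×35.450 + 25×1.008 + 4×15.999 = 292.800 → 292.80 g/mol.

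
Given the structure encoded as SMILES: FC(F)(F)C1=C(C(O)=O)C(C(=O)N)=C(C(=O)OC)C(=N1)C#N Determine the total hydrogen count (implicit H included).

Walk through each heavy atom and fill implicit hydrogens from standard valence (C 4, N 3, O 2, S 2, halogen 1):
  atom 1: F (halogen, monovalent) → 0 H
  atom 2: C, bond orders sum to 4 (valence 4) → 0 H
  atom 3: F (halogen, monovalent) → 0 H
  atom 4: F (halogen, monovalent) → 0 H
  atom 5: C, bond orders sum to 4 (valence 4) → 0 H
  atom 6: C, bond orders sum to 4 (valence 4) → 0 H
  atom 7: C, bond orders sum to 4 (valence 4) → 0 H
  atom 8: O, bond orders sum to 1 (valence 2) → 1 H
  atom 9: O, bond orders sum to 2 (valence 2) → 0 H
  atom 10: C, bond orders sum to 4 (valence 4) → 0 H
  atom 11: C, bond orders sum to 4 (valence 4) → 0 H
  atom 12: O, bond orders sum to 2 (valence 2) → 0 H
  atom 13: N, bond orders sum to 1 (valence 3) → 2 H
  atom 14: C, bond orders sum to 4 (valence 4) → 0 H
  atom 15: C, bond orders sum to 4 (valence 4) → 0 H
  atom 16: O, bond orders sum to 2 (valence 2) → 0 H
  atom 17: O, bond orders sum to 2 (valence 2) → 0 H
  atom 18: C, bond orders sum to 1 (valence 4) → 3 H
  atom 19: C, bond orders sum to 4 (valence 4) → 0 H
  atom 20: N, bond orders sum to 3 (valence 3) → 0 H
  atom 21: C, bond orders sum to 4 (valence 4) → 0 H
  atom 22: N, bond orders sum to 3 (valence 3) → 0 H
Total hydrogens: 6.

6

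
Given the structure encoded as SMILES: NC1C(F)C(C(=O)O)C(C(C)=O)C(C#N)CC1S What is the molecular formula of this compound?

C11H15FN2O3S

Walk through each heavy atom and fill implicit hydrogens from standard valence (C 4, N 3, O 2, S 2, halogen 1):
  atom 1: N, bond orders sum to 1 (valence 3) → 2 H
  atom 2: C, bond orders sum to 3 (valence 4) → 1 H
  atom 3: C, bond orders sum to 3 (valence 4) → 1 H
  atom 4: F (halogen, monovalent) → 0 H
  atom 5: C, bond orders sum to 3 (valence 4) → 1 H
  atom 6: C, bond orders sum to 4 (valence 4) → 0 H
  atom 7: O, bond orders sum to 2 (valence 2) → 0 H
  atom 8: O, bond orders sum to 1 (valence 2) → 1 H
  atom 9: C, bond orders sum to 3 (valence 4) → 1 H
  atom 10: C, bond orders sum to 4 (valence 4) → 0 H
  atom 11: C, bond orders sum to 1 (valence 4) → 3 H
  atom 12: O, bond orders sum to 2 (valence 2) → 0 H
  atom 13: C, bond orders sum to 3 (valence 4) → 1 H
  atom 14: C, bond orders sum to 4 (valence 4) → 0 H
  atom 15: N, bond orders sum to 3 (valence 3) → 0 H
  atom 16: C, bond orders sum to 2 (valence 4) → 2 H
  atom 17: C, bond orders sum to 3 (valence 4) → 1 H
  atom 18: S, bond orders sum to 1 (valence 2) → 1 H
Totals → C:11, H:15, F:1, N:2, O:3, S:1.
In Hill order: C11H15FN2O3S.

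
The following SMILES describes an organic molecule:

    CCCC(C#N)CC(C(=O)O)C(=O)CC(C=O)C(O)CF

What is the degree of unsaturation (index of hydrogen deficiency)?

Degree of unsaturation = (number of rings) + (number of π bonds).
Ring closures in the SMILES: 0.
π bonds: 3 double bonds (each 1 DoU), 1 triple bond (each 2 DoU) → 5 DoU from unsaturation.
Total DoU = 0 + 5 = 5.

5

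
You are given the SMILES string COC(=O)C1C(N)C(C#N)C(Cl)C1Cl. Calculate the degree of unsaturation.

4

Degree of unsaturation = (number of rings) + (number of π bonds).
Ring closures in the SMILES: 1.
π bonds: 1 double bond (each 1 DoU), 1 triple bond (each 2 DoU) → 3 DoU from unsaturation.
Total DoU = 1 + 3 = 4.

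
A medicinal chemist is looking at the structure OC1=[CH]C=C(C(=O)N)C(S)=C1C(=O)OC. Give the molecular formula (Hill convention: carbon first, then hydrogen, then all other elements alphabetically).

Walk through each heavy atom and fill implicit hydrogens from standard valence (C 4, N 3, O 2, S 2, halogen 1):
  atom 1: O, bond orders sum to 1 (valence 2) → 1 H
  atom 2: C, bond orders sum to 4 (valence 4) → 0 H
  atom 3: C with explicit H count 1
  atom 4: C, bond orders sum to 3 (valence 4) → 1 H
  atom 5: C, bond orders sum to 4 (valence 4) → 0 H
  atom 6: C, bond orders sum to 4 (valence 4) → 0 H
  atom 7: O, bond orders sum to 2 (valence 2) → 0 H
  atom 8: N, bond orders sum to 1 (valence 3) → 2 H
  atom 9: C, bond orders sum to 4 (valence 4) → 0 H
  atom 10: S, bond orders sum to 1 (valence 2) → 1 H
  atom 11: C, bond orders sum to 4 (valence 4) → 0 H
  atom 12: C, bond orders sum to 4 (valence 4) → 0 H
  atom 13: O, bond orders sum to 2 (valence 2) → 0 H
  atom 14: O, bond orders sum to 2 (valence 2) → 0 H
  atom 15: C, bond orders sum to 1 (valence 4) → 3 H
Totals → C:9, H:9, N:1, O:4, S:1.

C9H9NO4S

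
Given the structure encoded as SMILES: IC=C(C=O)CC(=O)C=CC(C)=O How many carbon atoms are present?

9

Count every carbon token in the SMILES (each C, including those in ring-closure positions and inside branches).
Carbon count: 9.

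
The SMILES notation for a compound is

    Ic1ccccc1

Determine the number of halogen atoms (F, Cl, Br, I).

1

Halogen atoms appear at heavy-atom position 1 (1×I).
Halogen count: 1.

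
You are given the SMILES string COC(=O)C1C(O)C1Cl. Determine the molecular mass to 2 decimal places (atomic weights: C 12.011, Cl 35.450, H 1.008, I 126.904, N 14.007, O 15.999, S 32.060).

150.56 g/mol

First, the molecular formula is C5H7ClO3 (counting implicit H from valence).
  C: 5 × 12.011 = 60.055
  Cl: 1 × 35.450 = 35.450
  H: 7 × 1.008 = 7.056
  O: 3 × 15.999 = 47.997
Sum: 5×12.011 + 1×35.450 + 7×1.008 + 3×15.999 = 150.558 → 150.56 g/mol.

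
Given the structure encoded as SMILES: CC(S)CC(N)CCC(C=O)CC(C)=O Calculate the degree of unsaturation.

2

Degree of unsaturation = (number of rings) + (number of π bonds).
Ring closures in the SMILES: 0.
π bonds: 2 double bonds (each 1 DoU) → 2 DoU from unsaturation.
Total DoU = 0 + 2 = 2.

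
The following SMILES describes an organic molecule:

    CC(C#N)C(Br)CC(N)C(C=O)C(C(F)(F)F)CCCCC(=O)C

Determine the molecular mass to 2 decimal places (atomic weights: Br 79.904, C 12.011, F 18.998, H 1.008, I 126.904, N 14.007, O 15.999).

413.28 g/mol

First, the molecular formula is C16H24BrF3N2O2 (counting implicit H from valence).
  Br: 1 × 79.904 = 79.904
  C: 16 × 12.011 = 192.176
  F: 3 × 18.998 = 56.994
  H: 24 × 1.008 = 24.192
  N: 2 × 14.007 = 28.014
  O: 2 × 15.999 = 31.998
Sum: 1×79.904 + 16×12.011 + 3×18.998 + 24×1.008 + 2×14.007 + 2×15.999 = 413.278 → 413.28 g/mol.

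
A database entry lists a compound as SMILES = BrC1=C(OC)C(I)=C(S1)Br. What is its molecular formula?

C5H3Br2IOS

Walk through each heavy atom and fill implicit hydrogens from standard valence (C 4, N 3, O 2, S 2, halogen 1):
  atom 1: Br (halogen, monovalent) → 0 H
  atom 2: C, bond orders sum to 4 (valence 4) → 0 H
  atom 3: C, bond orders sum to 4 (valence 4) → 0 H
  atom 4: O, bond orders sum to 2 (valence 2) → 0 H
  atom 5: C, bond orders sum to 1 (valence 4) → 3 H
  atom 6: C, bond orders sum to 4 (valence 4) → 0 H
  atom 7: I (halogen, monovalent) → 0 H
  atom 8: C, bond orders sum to 4 (valence 4) → 0 H
  atom 9: S, bond orders sum to 2 (valence 2) → 0 H
  atom 10: Br (halogen, monovalent) → 0 H
Totals → C:5, H:3, Br:2, I:1, O:1, S:1.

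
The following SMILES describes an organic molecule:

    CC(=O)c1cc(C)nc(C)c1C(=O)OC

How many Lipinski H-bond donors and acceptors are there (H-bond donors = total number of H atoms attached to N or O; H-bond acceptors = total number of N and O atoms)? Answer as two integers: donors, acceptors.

Donors: find every N or O and count the H atoms it carries.
  atom 3 (O): bond orders sum to 2 → 0 H
  atom 8 (N): bond orders sum to 3 → 0 H
  atom 13 (O): bond orders sum to 2 → 0 H
  atom 14 (O): bond orders sum to 2 → 0 H
Lipinski HBD = 0.
Acceptors: N atoms = 1, O atoms = 3 → HBA = 4.

0, 4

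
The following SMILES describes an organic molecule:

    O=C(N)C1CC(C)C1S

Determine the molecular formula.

C6H11NOS

Walk through each heavy atom and fill implicit hydrogens from standard valence (C 4, N 3, O 2, S 2, halogen 1):
  atom 1: O, bond orders sum to 2 (valence 2) → 0 H
  atom 2: C, bond orders sum to 4 (valence 4) → 0 H
  atom 3: N, bond orders sum to 1 (valence 3) → 2 H
  atom 4: C, bond orders sum to 3 (valence 4) → 1 H
  atom 5: C, bond orders sum to 2 (valence 4) → 2 H
  atom 6: C, bond orders sum to 3 (valence 4) → 1 H
  atom 7: C, bond orders sum to 1 (valence 4) → 3 H
  atom 8: C, bond orders sum to 3 (valence 4) → 1 H
  atom 9: S, bond orders sum to 1 (valence 2) → 1 H
Totals → C:6, H:11, N:1, O:1, S:1.
In Hill order: C6H11NOS.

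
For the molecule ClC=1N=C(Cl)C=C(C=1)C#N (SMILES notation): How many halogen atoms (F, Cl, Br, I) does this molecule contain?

2

Halogen atoms appear at heavy-atom positions 1, 5 (2×Cl).
Other groups present: 1 nitrile.
Halogen count: 2.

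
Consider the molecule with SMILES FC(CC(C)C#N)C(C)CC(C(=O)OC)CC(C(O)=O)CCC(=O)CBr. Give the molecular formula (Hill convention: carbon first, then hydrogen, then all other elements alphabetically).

Walk through each heavy atom and fill implicit hydrogens from standard valence (C 4, N 3, O 2, S 2, halogen 1):
  atom 1: F (halogen, monovalent) → 0 H
  atom 2: C, bond orders sum to 3 (valence 4) → 1 H
  atom 3: C, bond orders sum to 2 (valence 4) → 2 H
  atom 4: C, bond orders sum to 3 (valence 4) → 1 H
  atom 5: C, bond orders sum to 1 (valence 4) → 3 H
  atom 6: C, bond orders sum to 4 (valence 4) → 0 H
  atom 7: N, bond orders sum to 3 (valence 3) → 0 H
  atom 8: C, bond orders sum to 3 (valence 4) → 1 H
  atom 9: C, bond orders sum to 1 (valence 4) → 3 H
  atom 10: C, bond orders sum to 2 (valence 4) → 2 H
  atom 11: C, bond orders sum to 3 (valence 4) → 1 H
  atom 12: C, bond orders sum to 4 (valence 4) → 0 H
  atom 13: O, bond orders sum to 2 (valence 2) → 0 H
  atom 14: O, bond orders sum to 2 (valence 2) → 0 H
  atom 15: C, bond orders sum to 1 (valence 4) → 3 H
  atom 16: C, bond orders sum to 2 (valence 4) → 2 H
  atom 17: C, bond orders sum to 3 (valence 4) → 1 H
  atom 18: C, bond orders sum to 4 (valence 4) → 0 H
  atom 19: O, bond orders sum to 1 (valence 2) → 1 H
  atom 20: O, bond orders sum to 2 (valence 2) → 0 H
  atom 21: C, bond orders sum to 2 (valence 4) → 2 H
  atom 22: C, bond orders sum to 2 (valence 4) → 2 H
  atom 23: C, bond orders sum to 4 (valence 4) → 0 H
  atom 24: O, bond orders sum to 2 (valence 2) → 0 H
  atom 25: C, bond orders sum to 2 (valence 4) → 2 H
  atom 26: Br (halogen, monovalent) → 0 H
Totals → C:18, H:27, Br:1, F:1, N:1, O:5.
In Hill order: C18H27BrFNO5.

C18H27BrFNO5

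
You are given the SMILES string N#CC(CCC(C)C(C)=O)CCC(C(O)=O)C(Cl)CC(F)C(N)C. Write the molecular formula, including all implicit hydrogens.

C17H28ClFN2O3

Walk through each heavy atom and fill implicit hydrogens from standard valence (C 4, N 3, O 2, S 2, halogen 1):
  atom 1: N, bond orders sum to 3 (valence 3) → 0 H
  atom 2: C, bond orders sum to 4 (valence 4) → 0 H
  atom 3: C, bond orders sum to 3 (valence 4) → 1 H
  atom 4: C, bond orders sum to 2 (valence 4) → 2 H
  atom 5: C, bond orders sum to 2 (valence 4) → 2 H
  atom 6: C, bond orders sum to 3 (valence 4) → 1 H
  atom 7: C, bond orders sum to 1 (valence 4) → 3 H
  atom 8: C, bond orders sum to 4 (valence 4) → 0 H
  atom 9: C, bond orders sum to 1 (valence 4) → 3 H
  atom 10: O, bond orders sum to 2 (valence 2) → 0 H
  atom 11: C, bond orders sum to 2 (valence 4) → 2 H
  atom 12: C, bond orders sum to 2 (valence 4) → 2 H
  atom 13: C, bond orders sum to 3 (valence 4) → 1 H
  atom 14: C, bond orders sum to 4 (valence 4) → 0 H
  atom 15: O, bond orders sum to 1 (valence 2) → 1 H
  atom 16: O, bond orders sum to 2 (valence 2) → 0 H
  atom 17: C, bond orders sum to 3 (valence 4) → 1 H
  atom 18: Cl (halogen, monovalent) → 0 H
  atom 19: C, bond orders sum to 2 (valence 4) → 2 H
  atom 20: C, bond orders sum to 3 (valence 4) → 1 H
  atom 21: F (halogen, monovalent) → 0 H
  atom 22: C, bond orders sum to 3 (valence 4) → 1 H
  atom 23: N, bond orders sum to 1 (valence 3) → 2 H
  atom 24: C, bond orders sum to 1 (valence 4) → 3 H
Totals → C:17, H:28, Cl:1, F:1, N:2, O:3.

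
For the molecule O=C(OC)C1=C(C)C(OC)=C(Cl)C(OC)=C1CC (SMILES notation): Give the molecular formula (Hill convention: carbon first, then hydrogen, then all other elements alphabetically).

Walk through each heavy atom and fill implicit hydrogens from standard valence (C 4, N 3, O 2, S 2, halogen 1):
  atom 1: O, bond orders sum to 2 (valence 2) → 0 H
  atom 2: C, bond orders sum to 4 (valence 4) → 0 H
  atom 3: O, bond orders sum to 2 (valence 2) → 0 H
  atom 4: C, bond orders sum to 1 (valence 4) → 3 H
  atom 5: C, bond orders sum to 4 (valence 4) → 0 H
  atom 6: C, bond orders sum to 4 (valence 4) → 0 H
  atom 7: C, bond orders sum to 1 (valence 4) → 3 H
  atom 8: C, bond orders sum to 4 (valence 4) → 0 H
  atom 9: O, bond orders sum to 2 (valence 2) → 0 H
  atom 10: C, bond orders sum to 1 (valence 4) → 3 H
  atom 11: C, bond orders sum to 4 (valence 4) → 0 H
  atom 12: Cl (halogen, monovalent) → 0 H
  atom 13: C, bond orders sum to 4 (valence 4) → 0 H
  atom 14: O, bond orders sum to 2 (valence 2) → 0 H
  atom 15: C, bond orders sum to 1 (valence 4) → 3 H
  atom 16: C, bond orders sum to 4 (valence 4) → 0 H
  atom 17: C, bond orders sum to 2 (valence 4) → 2 H
  atom 18: C, bond orders sum to 1 (valence 4) → 3 H
Totals → C:13, H:17, Cl:1, O:4.
In Hill order: C13H17ClO4.

C13H17ClO4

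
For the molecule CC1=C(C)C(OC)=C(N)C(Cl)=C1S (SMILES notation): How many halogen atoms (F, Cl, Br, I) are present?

Halogen atoms appear at heavy-atom position 11 (1×Cl).
Other groups present: 1 ether, 1 primary amine, 1 thiol.
Halogen count: 1.

1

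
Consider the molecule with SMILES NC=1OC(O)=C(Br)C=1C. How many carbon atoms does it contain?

Count every carbon token in the SMILES (each C, including those in ring-closure positions and inside branches).
Carbon count: 5.

5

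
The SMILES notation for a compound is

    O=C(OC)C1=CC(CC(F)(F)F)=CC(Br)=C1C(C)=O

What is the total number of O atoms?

3

Scan the SMILES for O atoms (remember two-letter symbols like Cl and Br are single atoms).
Oxygen count: 3.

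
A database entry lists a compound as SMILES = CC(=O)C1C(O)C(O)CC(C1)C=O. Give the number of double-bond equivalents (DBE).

Degree of unsaturation = (number of rings) + (number of π bonds).
Ring closures in the SMILES: 1.
π bonds: 2 double bonds (each 1 DoU) → 2 DoU from unsaturation.
Total DoU = 1 + 2 = 3.

3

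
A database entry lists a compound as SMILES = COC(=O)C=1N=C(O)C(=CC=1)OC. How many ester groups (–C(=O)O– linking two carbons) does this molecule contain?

The ester motif appears at heavy-atom position 3 in the SMILES.
Other groups present: 1 ether, 1 hydroxyl.
Ester count: 1.

1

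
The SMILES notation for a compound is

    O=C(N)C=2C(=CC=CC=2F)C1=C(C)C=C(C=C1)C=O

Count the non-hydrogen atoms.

19

Every atom symbol written in the SMILES (organic subset) is one heavy atom; implicit H are not written.
Heavy atoms by element → C:15, F:1, N:1, O:2.
Total: 19.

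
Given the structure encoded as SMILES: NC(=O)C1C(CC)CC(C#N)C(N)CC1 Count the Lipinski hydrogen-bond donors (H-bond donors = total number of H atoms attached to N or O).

4

Donors: find every N or O and count the H atoms it carries.
  atom 1 (N): bond orders sum to 1 → 2 H
  atom 3 (O): bond orders sum to 2 → 0 H
  atom 11 (N): bond orders sum to 3 → 0 H
  atom 13 (N): bond orders sum to 1 → 2 H
Lipinski HBD = 4.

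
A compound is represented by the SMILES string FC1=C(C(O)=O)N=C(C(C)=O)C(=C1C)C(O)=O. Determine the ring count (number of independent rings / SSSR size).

1

In SMILES, each pair of matching ring-closure digits denotes one ring-closing bond; the number of such bonds equals the number of independent rings.
Ring-closure bonds here: 1.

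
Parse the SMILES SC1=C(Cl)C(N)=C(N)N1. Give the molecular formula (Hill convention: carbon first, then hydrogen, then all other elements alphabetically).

C4H6ClN3S

Walk through each heavy atom and fill implicit hydrogens from standard valence (C 4, N 3, O 2, S 2, halogen 1):
  atom 1: S, bond orders sum to 1 (valence 2) → 1 H
  atom 2: C, bond orders sum to 4 (valence 4) → 0 H
  atom 3: C, bond orders sum to 4 (valence 4) → 0 H
  atom 4: Cl (halogen, monovalent) → 0 H
  atom 5: C, bond orders sum to 4 (valence 4) → 0 H
  atom 6: N, bond orders sum to 1 (valence 3) → 2 H
  atom 7: C, bond orders sum to 4 (valence 4) → 0 H
  atom 8: N, bond orders sum to 1 (valence 3) → 2 H
  atom 9: N, bond orders sum to 2 (valence 3) → 1 H
Totals → C:4, H:6, Cl:1, N:3, S:1.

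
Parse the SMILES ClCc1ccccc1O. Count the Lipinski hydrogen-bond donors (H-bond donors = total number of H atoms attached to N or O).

1

Donors: find every N or O and count the H atoms it carries.
  atom 9 (O): bond orders sum to 1 → 1 H
Lipinski HBD = 1.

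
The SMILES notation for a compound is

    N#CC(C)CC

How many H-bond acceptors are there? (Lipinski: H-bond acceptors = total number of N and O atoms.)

N atoms: 1; O atoms: 0.
Lipinski HBA = 1 + 0 = 1.

1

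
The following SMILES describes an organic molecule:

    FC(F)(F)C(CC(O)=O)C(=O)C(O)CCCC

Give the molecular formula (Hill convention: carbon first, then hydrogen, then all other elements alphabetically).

Walk through each heavy atom and fill implicit hydrogens from standard valence (C 4, N 3, O 2, S 2, halogen 1):
  atom 1: F (halogen, monovalent) → 0 H
  atom 2: C, bond orders sum to 4 (valence 4) → 0 H
  atom 3: F (halogen, monovalent) → 0 H
  atom 4: F (halogen, monovalent) → 0 H
  atom 5: C, bond orders sum to 3 (valence 4) → 1 H
  atom 6: C, bond orders sum to 2 (valence 4) → 2 H
  atom 7: C, bond orders sum to 4 (valence 4) → 0 H
  atom 8: O, bond orders sum to 1 (valence 2) → 1 H
  atom 9: O, bond orders sum to 2 (valence 2) → 0 H
  atom 10: C, bond orders sum to 4 (valence 4) → 0 H
  atom 11: O, bond orders sum to 2 (valence 2) → 0 H
  atom 12: C, bond orders sum to 3 (valence 4) → 1 H
  atom 13: O, bond orders sum to 1 (valence 2) → 1 H
  atom 14: C, bond orders sum to 2 (valence 4) → 2 H
  atom 15: C, bond orders sum to 2 (valence 4) → 2 H
  atom 16: C, bond orders sum to 2 (valence 4) → 2 H
  atom 17: C, bond orders sum to 1 (valence 4) → 3 H
Totals → C:10, H:15, F:3, O:4.

C10H15F3O4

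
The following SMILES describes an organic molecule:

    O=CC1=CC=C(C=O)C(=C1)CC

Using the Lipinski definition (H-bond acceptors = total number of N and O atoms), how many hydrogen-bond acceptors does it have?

2

N atoms: 0; O atoms: 2.
Lipinski HBA = 0 + 2 = 2.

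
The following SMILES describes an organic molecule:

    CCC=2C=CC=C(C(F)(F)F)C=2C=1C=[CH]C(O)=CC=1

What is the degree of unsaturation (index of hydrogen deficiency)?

8

Molecular formula: C15H13F3O.
DoU = (2C + 2 + N − H − X) / 2, where X is the halogen count and O/S are ignored.
    = (2·15 + 2 + 0 − 13 − 3) / 2 = 16 / 2 = 8.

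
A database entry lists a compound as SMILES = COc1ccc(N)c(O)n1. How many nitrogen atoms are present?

Scan the SMILES for N atoms (remember two-letter symbols like Cl and Br are single atoms).
Nitrogen count: 2.

2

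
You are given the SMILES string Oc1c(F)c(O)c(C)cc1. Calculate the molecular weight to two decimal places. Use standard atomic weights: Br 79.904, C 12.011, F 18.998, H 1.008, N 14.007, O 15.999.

142.13 g/mol

First, the molecular formula is C7H7FO2 (counting implicit H from valence).
  C: 7 × 12.011 = 84.077
  F: 1 × 18.998 = 18.998
  H: 7 × 1.008 = 7.056
  O: 2 × 15.999 = 31.998
Sum: 7×12.011 + 1×18.998 + 7×1.008 + 2×15.999 = 142.129 → 142.13 g/mol.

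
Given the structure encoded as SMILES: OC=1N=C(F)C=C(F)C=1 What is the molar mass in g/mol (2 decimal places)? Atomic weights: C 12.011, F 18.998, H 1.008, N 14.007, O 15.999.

131.08 g/mol

First, the molecular formula is C5H3F2NO (counting implicit H from valence).
  C: 5 × 12.011 = 60.055
  F: 2 × 18.998 = 37.996
  H: 3 × 1.008 = 3.024
  N: 1 × 14.007 = 14.007
  O: 1 × 15.999 = 15.999
Sum: 5×12.011 + 2×18.998 + 3×1.008 + 1×14.007 + 1×15.999 = 131.081 → 131.08 g/mol.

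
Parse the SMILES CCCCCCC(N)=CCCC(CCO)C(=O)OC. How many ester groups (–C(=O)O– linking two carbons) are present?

1

The ester motif appears at heavy-atom position 16 in the SMILES.
Other groups present: 1 alkene, 1 hydroxyl, 1 primary amine.
Ester count: 1.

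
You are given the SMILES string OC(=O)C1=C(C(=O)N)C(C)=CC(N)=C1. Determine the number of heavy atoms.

Every atom symbol written in the SMILES (organic subset) is one heavy atom; implicit H are not written.
Heavy atoms by element → C:9, N:2, O:3.
Total: 14.

14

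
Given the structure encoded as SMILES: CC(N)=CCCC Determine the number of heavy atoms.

7

Every atom symbol written in the SMILES (organic subset) is one heavy atom; implicit H are not written.
Heavy atoms by element → C:6, N:1.
Total: 7.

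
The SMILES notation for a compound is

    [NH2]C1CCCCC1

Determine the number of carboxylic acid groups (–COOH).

0

Scan the SMILES for the carboxylic acid motif — none present.
Groups that are present: 1 primary amine.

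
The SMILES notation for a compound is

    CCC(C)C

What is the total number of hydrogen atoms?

12

Walk through each heavy atom and fill implicit hydrogens from standard valence (C 4, N 3, O 2, S 2, halogen 1):
  atom 1: C, bond orders sum to 1 (valence 4) → 3 H
  atom 2: C, bond orders sum to 2 (valence 4) → 2 H
  atom 3: C, bond orders sum to 3 (valence 4) → 1 H
  atom 4: C, bond orders sum to 1 (valence 4) → 3 H
  atom 5: C, bond orders sum to 1 (valence 4) → 3 H
Total hydrogens: 12.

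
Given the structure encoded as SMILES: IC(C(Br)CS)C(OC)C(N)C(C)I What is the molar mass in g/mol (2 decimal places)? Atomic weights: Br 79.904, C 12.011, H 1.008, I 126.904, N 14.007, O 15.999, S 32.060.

507.99 g/mol

First, the molecular formula is C8H16BrI2NOS (counting implicit H from valence).
  Br: 1 × 79.904 = 79.904
  C: 8 × 12.011 = 96.088
  H: 16 × 1.008 = 16.128
  I: 2 × 126.904 = 253.808
  N: 1 × 14.007 = 14.007
  O: 1 × 15.999 = 15.999
  S: 1 × 32.060 = 32.060
Sum: 1×79.904 + 8×12.011 + 16×1.008 + 2×126.904 + 1×14.007 + 1×15.999 + 1×32.060 = 507.994 → 507.99 g/mol.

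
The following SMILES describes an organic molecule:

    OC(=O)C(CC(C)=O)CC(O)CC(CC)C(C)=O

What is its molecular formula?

C13H22O5

Walk through each heavy atom and fill implicit hydrogens from standard valence (C 4, N 3, O 2, S 2, halogen 1):
  atom 1: O, bond orders sum to 1 (valence 2) → 1 H
  atom 2: C, bond orders sum to 4 (valence 4) → 0 H
  atom 3: O, bond orders sum to 2 (valence 2) → 0 H
  atom 4: C, bond orders sum to 3 (valence 4) → 1 H
  atom 5: C, bond orders sum to 2 (valence 4) → 2 H
  atom 6: C, bond orders sum to 4 (valence 4) → 0 H
  atom 7: C, bond orders sum to 1 (valence 4) → 3 H
  atom 8: O, bond orders sum to 2 (valence 2) → 0 H
  atom 9: C, bond orders sum to 2 (valence 4) → 2 H
  atom 10: C, bond orders sum to 3 (valence 4) → 1 H
  atom 11: O, bond orders sum to 1 (valence 2) → 1 H
  atom 12: C, bond orders sum to 2 (valence 4) → 2 H
  atom 13: C, bond orders sum to 3 (valence 4) → 1 H
  atom 14: C, bond orders sum to 2 (valence 4) → 2 H
  atom 15: C, bond orders sum to 1 (valence 4) → 3 H
  atom 16: C, bond orders sum to 4 (valence 4) → 0 H
  atom 17: C, bond orders sum to 1 (valence 4) → 3 H
  atom 18: O, bond orders sum to 2 (valence 2) → 0 H
Totals → C:13, H:22, O:5.
In Hill order: C13H22O5.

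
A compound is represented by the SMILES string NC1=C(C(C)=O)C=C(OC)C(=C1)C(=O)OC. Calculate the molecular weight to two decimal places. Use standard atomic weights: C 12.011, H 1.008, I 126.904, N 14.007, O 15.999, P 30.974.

First, the molecular formula is C11H13NO4 (counting implicit H from valence).
  C: 11 × 12.011 = 132.121
  H: 13 × 1.008 = 13.104
  N: 1 × 14.007 = 14.007
  O: 4 × 15.999 = 63.996
Sum: 11×12.011 + 13×1.008 + 1×14.007 + 4×15.999 = 223.228 → 223.23 g/mol.

223.23 g/mol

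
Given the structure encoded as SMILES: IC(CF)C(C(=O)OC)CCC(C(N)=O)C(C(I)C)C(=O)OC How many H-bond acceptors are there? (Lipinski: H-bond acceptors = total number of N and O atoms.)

6

N atoms: 1; O atoms: 5.
Lipinski HBA = 1 + 5 = 6.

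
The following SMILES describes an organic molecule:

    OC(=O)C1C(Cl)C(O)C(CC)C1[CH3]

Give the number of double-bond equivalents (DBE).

2

Degree of unsaturation = (number of rings) + (number of π bonds).
Ring closures in the SMILES: 1.
π bonds: 1 double bond (each 1 DoU) → 1 DoU from unsaturation.
Total DoU = 1 + 1 = 2.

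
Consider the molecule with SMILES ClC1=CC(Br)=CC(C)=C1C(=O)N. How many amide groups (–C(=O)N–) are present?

The amide motif appears at heavy-atom position 10 in the SMILES.
Amide count: 1.

1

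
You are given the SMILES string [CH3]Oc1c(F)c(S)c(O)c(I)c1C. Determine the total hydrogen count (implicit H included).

8

Walk through each heavy atom and fill implicit hydrogens from standard valence (C 4, N 3, O 2, S 2, halogen 1); for lowercase aromatic atoms, an aromatic c carries 1 H when it has two neighbours and 0 H with three, and aromatic n carries 0 H:
  atom 1: C with explicit H count 3
  atom 2: O, bond orders sum to 2 (valence 2) → 0 H
  atom 3: aromatic c, 3 neighbours → 0 H
  atom 4: aromatic c, 3 neighbours → 0 H
  atom 5: F (halogen, monovalent) → 0 H
  atom 6: aromatic c, 3 neighbours → 0 H
  atom 7: S, bond orders sum to 1 (valence 2) → 1 H
  atom 8: aromatic c, 3 neighbours → 0 H
  atom 9: O, bond orders sum to 1 (valence 2) → 1 H
  atom 10: aromatic c, 3 neighbours → 0 H
  atom 11: I (halogen, monovalent) → 0 H
  atom 12: aromatic c, 3 neighbours → 0 H
  atom 13: C, bond orders sum to 1 (valence 4) → 3 H
Total hydrogens: 8.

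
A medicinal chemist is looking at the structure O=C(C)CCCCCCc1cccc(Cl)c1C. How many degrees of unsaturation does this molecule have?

Molecular formula: C15H21ClO.
DoU = (2C + 2 + N − H − X) / 2, where X is the halogen count and O/S are ignored.
    = (2·15 + 2 + 0 − 21 − 1) / 2 = 10 / 2 = 5.

5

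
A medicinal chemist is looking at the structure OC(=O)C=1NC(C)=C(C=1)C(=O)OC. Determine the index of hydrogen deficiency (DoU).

5

Molecular formula: C8H9NO4.
DoU = (2C + 2 + N − H − X) / 2, where X is the halogen count and O/S are ignored.
    = (2·8 + 2 + 1 − 9 − 0) / 2 = 10 / 2 = 5.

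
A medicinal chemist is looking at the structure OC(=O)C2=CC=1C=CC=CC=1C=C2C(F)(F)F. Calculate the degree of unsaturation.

8

Degree of unsaturation = (number of rings) + (number of π bonds).
Ring closures in the SMILES: 2.
π bonds: 6 double bonds (each 1 DoU) → 6 DoU from unsaturation.
Total DoU = 2 + 6 = 8.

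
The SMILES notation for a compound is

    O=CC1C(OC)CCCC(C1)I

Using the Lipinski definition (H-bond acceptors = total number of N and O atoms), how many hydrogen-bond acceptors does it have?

2

N atoms: 0; O atoms: 2.
Lipinski HBA = 0 + 2 = 2.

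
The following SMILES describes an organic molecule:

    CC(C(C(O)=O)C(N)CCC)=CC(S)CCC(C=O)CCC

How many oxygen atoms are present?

3

Scan the SMILES for O atoms (remember two-letter symbols like Cl and Br are single atoms).
Oxygen count: 3.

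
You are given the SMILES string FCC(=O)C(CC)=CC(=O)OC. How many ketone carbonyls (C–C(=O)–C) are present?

1

The ketone motif appears at heavy-atom position 3 in the SMILES.
Other groups present: 1 alkene, 1 ester.
Ketone count: 1.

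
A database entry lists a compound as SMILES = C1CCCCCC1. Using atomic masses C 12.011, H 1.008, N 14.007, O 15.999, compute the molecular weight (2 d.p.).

First, the molecular formula is C7H14 (counting implicit H from valence).
  C: 7 × 12.011 = 84.077
  H: 14 × 1.008 = 14.112
Sum: 7×12.011 + 14×1.008 = 98.189 → 98.19 g/mol.

98.19 g/mol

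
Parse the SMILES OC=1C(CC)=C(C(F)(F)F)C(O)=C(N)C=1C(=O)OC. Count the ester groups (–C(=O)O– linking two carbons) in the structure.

The ester motif appears at heavy-atom position 16 in the SMILES.
Other groups present: 2 hydroxyl, 1 primary amine.
Ester count: 1.

1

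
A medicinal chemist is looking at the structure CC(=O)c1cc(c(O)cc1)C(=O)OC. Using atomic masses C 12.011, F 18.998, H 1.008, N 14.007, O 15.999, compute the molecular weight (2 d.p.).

First, the molecular formula is C10H10O4 (counting implicit H from valence).
  C: 10 × 12.011 = 120.110
  H: 10 × 1.008 = 10.080
  O: 4 × 15.999 = 63.996
Sum: 10×12.011 + 10×1.008 + 4×15.999 = 194.186 → 194.19 g/mol.

194.19 g/mol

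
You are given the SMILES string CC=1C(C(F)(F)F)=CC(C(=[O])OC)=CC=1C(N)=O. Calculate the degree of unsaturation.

6

Degree of unsaturation = (number of rings) + (number of π bonds).
Ring closures in the SMILES: 1.
π bonds: 5 double bonds (each 1 DoU) → 5 DoU from unsaturation.
Total DoU = 1 + 5 = 6.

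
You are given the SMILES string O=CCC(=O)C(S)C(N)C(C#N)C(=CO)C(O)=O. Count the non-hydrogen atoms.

18

Every atom symbol written in the SMILES (organic subset) is one heavy atom; implicit H are not written.
Heavy atoms by element → C:10, N:2, O:5, S:1.
Total: 18.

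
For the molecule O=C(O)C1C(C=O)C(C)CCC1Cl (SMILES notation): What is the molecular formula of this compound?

C9H13ClO3

Walk through each heavy atom and fill implicit hydrogens from standard valence (C 4, N 3, O 2, S 2, halogen 1):
  atom 1: O, bond orders sum to 2 (valence 2) → 0 H
  atom 2: C, bond orders sum to 4 (valence 4) → 0 H
  atom 3: O, bond orders sum to 1 (valence 2) → 1 H
  atom 4: C, bond orders sum to 3 (valence 4) → 1 H
  atom 5: C, bond orders sum to 3 (valence 4) → 1 H
  atom 6: C, bond orders sum to 3 (valence 4) → 1 H
  atom 7: O, bond orders sum to 2 (valence 2) → 0 H
  atom 8: C, bond orders sum to 3 (valence 4) → 1 H
  atom 9: C, bond orders sum to 1 (valence 4) → 3 H
  atom 10: C, bond orders sum to 2 (valence 4) → 2 H
  atom 11: C, bond orders sum to 2 (valence 4) → 2 H
  atom 12: C, bond orders sum to 3 (valence 4) → 1 H
  atom 13: Cl (halogen, monovalent) → 0 H
Totals → C:9, H:13, Cl:1, O:3.
In Hill order: C9H13ClO3.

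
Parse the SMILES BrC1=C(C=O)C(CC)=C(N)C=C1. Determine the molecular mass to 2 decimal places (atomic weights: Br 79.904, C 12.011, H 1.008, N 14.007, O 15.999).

First, the molecular formula is C9H10BrNO (counting implicit H from valence).
  Br: 1 × 79.904 = 79.904
  C: 9 × 12.011 = 108.099
  H: 10 × 1.008 = 10.080
  N: 1 × 14.007 = 14.007
  O: 1 × 15.999 = 15.999
Sum: 1×79.904 + 9×12.011 + 10×1.008 + 1×14.007 + 1×15.999 = 228.089 → 228.09 g/mol.

228.09 g/mol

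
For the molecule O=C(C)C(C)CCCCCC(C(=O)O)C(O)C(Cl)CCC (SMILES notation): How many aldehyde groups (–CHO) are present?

Scan the SMILES for the aldehyde motif — none present.
Groups that are present: 1 carboxylic acid, 1 hydroxyl, 1 ketone.

0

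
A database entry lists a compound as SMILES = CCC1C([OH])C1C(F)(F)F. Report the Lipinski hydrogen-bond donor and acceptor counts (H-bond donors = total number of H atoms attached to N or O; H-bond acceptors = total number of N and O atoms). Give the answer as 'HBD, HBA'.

1, 1

Donors: find every N or O and count the H atoms it carries.
  atom 5 (O): bond orders sum to 1 → 1 H
Lipinski HBD = 1.
Acceptors: N atoms = 0, O atoms = 1 → HBA = 1.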